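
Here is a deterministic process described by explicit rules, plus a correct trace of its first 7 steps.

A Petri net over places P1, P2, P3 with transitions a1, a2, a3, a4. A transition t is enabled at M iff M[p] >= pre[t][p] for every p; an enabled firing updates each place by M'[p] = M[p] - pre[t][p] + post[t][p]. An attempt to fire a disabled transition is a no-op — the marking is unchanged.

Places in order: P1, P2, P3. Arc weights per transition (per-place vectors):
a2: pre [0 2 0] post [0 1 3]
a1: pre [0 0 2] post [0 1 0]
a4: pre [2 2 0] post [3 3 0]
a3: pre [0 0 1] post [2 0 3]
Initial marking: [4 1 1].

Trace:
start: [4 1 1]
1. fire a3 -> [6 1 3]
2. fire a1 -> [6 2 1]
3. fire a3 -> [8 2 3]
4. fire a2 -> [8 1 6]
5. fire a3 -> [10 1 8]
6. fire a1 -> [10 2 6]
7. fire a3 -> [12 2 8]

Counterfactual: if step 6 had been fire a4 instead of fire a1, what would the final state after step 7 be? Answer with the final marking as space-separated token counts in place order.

12 1 10

(re-executing from step 6 with the substitution; state before step 6: [10 1 8])
6. fire a4 -> [10 1 8]
7. fire a3 -> [12 1 10]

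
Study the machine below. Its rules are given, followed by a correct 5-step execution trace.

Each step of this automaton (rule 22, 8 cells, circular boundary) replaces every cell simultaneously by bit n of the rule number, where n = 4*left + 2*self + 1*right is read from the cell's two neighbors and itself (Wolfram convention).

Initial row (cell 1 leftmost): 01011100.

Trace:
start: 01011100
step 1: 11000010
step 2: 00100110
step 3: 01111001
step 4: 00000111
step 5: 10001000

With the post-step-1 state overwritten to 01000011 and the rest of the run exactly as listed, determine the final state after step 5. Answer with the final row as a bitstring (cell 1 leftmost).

state after step 1 := 01000011
step 2: 01100100
step 3: 10011110
step 4: 11100000
step 5: 00010001

00010001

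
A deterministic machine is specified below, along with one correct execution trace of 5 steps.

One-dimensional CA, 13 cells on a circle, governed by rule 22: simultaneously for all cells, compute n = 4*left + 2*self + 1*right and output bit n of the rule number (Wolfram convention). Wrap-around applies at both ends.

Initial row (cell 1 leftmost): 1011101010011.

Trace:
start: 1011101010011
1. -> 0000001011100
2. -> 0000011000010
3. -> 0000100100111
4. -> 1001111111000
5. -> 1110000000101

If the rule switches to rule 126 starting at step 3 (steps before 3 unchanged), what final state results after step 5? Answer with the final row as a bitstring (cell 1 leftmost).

(re-executing steps 3..5 under rule 126; state before step 3: 0000011000010)
3. -> 0000111100111
4. -> 1001100111101
5. -> 1111111100111

1111111100111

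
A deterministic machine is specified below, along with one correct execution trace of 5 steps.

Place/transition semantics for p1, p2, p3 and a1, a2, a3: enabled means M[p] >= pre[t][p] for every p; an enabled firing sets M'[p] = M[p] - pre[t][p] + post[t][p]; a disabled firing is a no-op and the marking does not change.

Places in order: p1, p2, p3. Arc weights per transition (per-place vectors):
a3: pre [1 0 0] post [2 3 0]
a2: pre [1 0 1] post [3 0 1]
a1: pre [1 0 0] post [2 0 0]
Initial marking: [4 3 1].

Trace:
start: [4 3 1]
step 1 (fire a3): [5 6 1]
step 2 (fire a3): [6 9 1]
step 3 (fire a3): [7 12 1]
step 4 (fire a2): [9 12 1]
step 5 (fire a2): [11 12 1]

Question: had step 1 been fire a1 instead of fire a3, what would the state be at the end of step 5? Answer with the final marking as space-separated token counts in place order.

(re-executing from step 1 with the substitution; state before step 1: [4 3 1])
step 1 (fire a1): [5 3 1]
step 2 (fire a3): [6 6 1]
step 3 (fire a3): [7 9 1]
step 4 (fire a2): [9 9 1]
step 5 (fire a2): [11 9 1]

11 9 1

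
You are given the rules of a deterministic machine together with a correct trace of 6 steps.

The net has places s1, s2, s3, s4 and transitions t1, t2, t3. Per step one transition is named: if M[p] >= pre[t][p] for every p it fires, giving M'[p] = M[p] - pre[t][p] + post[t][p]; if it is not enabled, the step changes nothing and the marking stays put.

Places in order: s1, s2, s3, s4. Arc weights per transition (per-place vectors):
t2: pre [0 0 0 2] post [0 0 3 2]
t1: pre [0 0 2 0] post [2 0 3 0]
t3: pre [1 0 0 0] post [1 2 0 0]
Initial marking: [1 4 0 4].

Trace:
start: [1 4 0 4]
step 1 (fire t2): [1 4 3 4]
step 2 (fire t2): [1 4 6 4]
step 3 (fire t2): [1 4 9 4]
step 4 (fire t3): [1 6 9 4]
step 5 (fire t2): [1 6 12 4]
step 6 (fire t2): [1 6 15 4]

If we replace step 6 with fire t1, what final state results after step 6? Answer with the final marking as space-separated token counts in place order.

(re-executing from step 6 with the substitution; state before step 6: [1 6 12 4])
step 6 (fire t1): [3 6 13 4]

3 6 13 4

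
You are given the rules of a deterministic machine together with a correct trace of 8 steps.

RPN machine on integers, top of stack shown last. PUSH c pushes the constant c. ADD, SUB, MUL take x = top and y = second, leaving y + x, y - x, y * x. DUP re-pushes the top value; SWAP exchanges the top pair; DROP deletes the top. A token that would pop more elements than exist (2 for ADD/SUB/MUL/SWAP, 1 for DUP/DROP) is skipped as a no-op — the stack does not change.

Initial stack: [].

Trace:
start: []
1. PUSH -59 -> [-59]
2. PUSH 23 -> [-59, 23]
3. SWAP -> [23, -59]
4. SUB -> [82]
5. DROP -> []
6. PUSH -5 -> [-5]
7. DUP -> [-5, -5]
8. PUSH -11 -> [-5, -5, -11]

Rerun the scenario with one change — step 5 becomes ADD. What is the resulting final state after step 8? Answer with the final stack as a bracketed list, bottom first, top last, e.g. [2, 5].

[82, -5, -5, -11]

(re-executing from step 5 with the substitution; state before step 5: [82])
5. ADD -> [82]
6. PUSH -5 -> [82, -5]
7. DUP -> [82, -5, -5]
8. PUSH -11 -> [82, -5, -5, -11]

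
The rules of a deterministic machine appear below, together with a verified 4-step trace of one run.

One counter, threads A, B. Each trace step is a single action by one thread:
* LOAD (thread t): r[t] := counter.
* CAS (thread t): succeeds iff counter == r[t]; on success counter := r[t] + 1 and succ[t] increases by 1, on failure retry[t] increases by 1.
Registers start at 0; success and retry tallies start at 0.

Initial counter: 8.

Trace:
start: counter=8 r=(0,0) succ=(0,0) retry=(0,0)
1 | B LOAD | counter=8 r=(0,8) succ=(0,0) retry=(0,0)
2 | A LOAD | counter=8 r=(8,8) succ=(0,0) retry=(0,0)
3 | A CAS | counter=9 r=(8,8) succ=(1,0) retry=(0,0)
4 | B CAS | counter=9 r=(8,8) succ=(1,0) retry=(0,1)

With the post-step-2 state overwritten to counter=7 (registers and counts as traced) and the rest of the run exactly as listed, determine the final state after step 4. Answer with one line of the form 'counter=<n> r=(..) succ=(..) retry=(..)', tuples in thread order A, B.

counter=7 r=(8,8) succ=(0,0) retry=(1,1)

state after step 2 := counter=7 r=(8,8) succ=(0,0) retry=(0,0)
3 | A CAS | counter=7 r=(8,8) succ=(0,0) retry=(1,0)
4 | B CAS | counter=7 r=(8,8) succ=(0,0) retry=(1,1)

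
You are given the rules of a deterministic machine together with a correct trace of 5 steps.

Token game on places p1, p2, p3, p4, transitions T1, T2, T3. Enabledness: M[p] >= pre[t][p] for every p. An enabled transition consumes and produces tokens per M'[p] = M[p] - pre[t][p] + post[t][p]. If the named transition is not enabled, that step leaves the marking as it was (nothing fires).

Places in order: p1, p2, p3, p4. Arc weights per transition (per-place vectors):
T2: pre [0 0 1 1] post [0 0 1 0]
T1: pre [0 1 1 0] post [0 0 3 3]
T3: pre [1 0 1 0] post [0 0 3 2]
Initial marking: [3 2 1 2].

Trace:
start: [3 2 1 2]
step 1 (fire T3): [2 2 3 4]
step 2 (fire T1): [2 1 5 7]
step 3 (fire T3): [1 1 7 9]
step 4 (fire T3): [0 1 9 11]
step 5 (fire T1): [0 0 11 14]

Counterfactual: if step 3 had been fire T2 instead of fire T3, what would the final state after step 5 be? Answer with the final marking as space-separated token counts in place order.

(re-executing from step 3 with the substitution; state before step 3: [2 1 5 7])
step 3 (fire T2): [2 1 5 6]
step 4 (fire T3): [1 1 7 8]
step 5 (fire T1): [1 0 9 11]

1 0 9 11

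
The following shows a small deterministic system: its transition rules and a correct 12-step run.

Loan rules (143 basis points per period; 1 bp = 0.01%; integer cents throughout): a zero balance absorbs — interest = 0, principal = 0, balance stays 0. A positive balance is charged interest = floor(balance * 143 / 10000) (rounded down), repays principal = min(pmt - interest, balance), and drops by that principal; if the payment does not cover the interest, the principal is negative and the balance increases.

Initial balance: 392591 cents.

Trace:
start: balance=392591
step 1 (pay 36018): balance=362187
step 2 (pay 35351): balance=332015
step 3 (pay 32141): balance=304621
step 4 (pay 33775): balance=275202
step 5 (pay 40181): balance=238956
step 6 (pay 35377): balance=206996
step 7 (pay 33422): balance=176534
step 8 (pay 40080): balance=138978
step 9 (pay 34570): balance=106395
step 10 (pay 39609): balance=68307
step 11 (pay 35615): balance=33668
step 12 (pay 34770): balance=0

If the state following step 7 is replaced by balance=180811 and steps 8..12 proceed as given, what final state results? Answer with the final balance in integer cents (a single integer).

state after step 7 := balance=180811
step 8 (pay 40080): balance=143316
step 9 (pay 34570): balance=110795
step 10 (pay 39609): balance=72770
step 11 (pay 35615): balance=38195
step 12 (pay 34770): balance=3971

3971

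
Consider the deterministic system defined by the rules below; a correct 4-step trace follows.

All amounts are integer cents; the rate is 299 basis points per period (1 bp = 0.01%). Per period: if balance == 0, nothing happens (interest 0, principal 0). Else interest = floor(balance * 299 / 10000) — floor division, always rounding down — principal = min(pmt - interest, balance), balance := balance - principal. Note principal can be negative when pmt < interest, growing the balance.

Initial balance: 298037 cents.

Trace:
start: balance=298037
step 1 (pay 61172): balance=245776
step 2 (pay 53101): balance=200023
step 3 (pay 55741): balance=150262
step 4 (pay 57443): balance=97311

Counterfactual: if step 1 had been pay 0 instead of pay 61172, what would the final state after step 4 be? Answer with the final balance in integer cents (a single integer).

164136

(re-executing from step 1 with the substitution; state before step 1: balance=298037)
step 1 (pay 0): balance=306948
step 2 (pay 53101): balance=263024
step 3 (pay 55741): balance=215147
step 4 (pay 57443): balance=164136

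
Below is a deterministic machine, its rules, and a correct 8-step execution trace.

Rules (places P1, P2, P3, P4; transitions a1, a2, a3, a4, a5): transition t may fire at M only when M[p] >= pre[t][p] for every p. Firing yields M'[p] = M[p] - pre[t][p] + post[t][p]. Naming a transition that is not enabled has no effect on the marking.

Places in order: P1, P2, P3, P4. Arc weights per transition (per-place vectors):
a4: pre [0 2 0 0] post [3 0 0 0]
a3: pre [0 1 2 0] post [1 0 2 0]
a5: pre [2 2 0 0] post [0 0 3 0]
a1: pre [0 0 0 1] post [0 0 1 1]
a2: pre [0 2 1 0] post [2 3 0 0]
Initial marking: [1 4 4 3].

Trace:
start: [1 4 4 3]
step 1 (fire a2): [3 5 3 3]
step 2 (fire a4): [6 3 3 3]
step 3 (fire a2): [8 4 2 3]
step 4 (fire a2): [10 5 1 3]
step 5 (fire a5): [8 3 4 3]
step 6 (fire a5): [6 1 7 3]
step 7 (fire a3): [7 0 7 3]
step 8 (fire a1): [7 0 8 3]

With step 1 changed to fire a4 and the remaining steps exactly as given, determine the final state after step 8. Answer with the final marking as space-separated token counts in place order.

(re-executing from step 1 with the substitution; state before step 1: [1 4 4 3])
step 1 (fire a4): [4 2 4 3]
step 2 (fire a4): [7 0 4 3]
step 3 (fire a2): [7 0 4 3]
step 4 (fire a2): [7 0 4 3]
step 5 (fire a5): [7 0 4 3]
step 6 (fire a5): [7 0 4 3]
step 7 (fire a3): [7 0 4 3]
step 8 (fire a1): [7 0 5 3]

7 0 5 3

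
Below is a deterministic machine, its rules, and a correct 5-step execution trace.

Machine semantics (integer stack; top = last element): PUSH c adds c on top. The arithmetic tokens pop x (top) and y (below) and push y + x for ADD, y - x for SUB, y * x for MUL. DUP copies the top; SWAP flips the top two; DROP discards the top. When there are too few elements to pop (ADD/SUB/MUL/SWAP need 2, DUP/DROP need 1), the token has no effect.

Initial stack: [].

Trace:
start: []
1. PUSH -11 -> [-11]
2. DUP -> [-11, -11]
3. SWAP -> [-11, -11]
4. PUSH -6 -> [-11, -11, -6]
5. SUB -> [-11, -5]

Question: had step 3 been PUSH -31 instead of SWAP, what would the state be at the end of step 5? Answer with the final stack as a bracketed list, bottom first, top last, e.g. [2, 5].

[-11, -11, -25]

(re-executing from step 3 with the substitution; state before step 3: [-11, -11])
3. PUSH -31 -> [-11, -11, -31]
4. PUSH -6 -> [-11, -11, -31, -6]
5. SUB -> [-11, -11, -25]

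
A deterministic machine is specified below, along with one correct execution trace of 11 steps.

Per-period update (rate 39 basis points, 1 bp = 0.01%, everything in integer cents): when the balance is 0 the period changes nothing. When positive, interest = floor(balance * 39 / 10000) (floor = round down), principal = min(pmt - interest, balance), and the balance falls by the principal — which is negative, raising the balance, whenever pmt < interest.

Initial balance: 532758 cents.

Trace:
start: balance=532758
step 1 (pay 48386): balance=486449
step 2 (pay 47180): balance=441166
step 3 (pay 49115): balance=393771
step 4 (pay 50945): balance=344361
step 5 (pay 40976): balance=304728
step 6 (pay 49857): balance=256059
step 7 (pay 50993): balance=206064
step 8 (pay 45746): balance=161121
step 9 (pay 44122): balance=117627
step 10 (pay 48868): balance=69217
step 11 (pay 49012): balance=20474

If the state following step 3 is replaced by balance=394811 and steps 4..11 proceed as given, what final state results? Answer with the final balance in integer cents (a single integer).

21547

state after step 3 := balance=394811
step 4 (pay 50945): balance=345405
step 5 (pay 40976): balance=305776
step 6 (pay 49857): balance=257111
step 7 (pay 50993): balance=207120
step 8 (pay 45746): balance=162181
step 9 (pay 44122): balance=118691
step 10 (pay 48868): balance=70285
step 11 (pay 49012): balance=21547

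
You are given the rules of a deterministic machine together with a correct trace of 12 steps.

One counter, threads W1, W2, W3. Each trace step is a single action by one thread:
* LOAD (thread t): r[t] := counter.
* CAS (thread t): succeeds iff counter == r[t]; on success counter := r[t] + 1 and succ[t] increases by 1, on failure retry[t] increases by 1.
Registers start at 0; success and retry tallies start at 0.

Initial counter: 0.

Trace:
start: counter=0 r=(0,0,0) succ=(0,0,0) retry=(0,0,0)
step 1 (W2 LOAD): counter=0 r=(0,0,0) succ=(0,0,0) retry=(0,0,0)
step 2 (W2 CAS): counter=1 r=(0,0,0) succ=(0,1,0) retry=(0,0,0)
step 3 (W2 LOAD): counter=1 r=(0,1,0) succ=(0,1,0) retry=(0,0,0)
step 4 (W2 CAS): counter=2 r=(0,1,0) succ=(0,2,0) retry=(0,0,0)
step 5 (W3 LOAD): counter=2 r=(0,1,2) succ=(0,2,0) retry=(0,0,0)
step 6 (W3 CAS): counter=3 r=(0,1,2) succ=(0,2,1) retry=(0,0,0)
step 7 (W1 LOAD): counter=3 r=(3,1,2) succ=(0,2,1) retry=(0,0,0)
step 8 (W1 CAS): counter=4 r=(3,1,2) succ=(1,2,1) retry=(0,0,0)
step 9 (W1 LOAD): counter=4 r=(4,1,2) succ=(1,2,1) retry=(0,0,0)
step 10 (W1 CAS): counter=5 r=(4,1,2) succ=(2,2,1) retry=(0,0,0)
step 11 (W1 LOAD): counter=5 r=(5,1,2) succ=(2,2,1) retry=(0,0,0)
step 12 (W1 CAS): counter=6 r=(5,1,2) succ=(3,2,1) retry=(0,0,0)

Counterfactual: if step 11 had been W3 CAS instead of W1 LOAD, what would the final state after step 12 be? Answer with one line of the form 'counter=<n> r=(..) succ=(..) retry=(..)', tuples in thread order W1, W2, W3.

counter=5 r=(4,1,2) succ=(2,2,1) retry=(1,0,1)

(re-executing from step 11 with the substitution; state before step 11: counter=5 r=(4,1,2) succ=(2,2,1) retry=(0,0,0))
step 11 (W3 CAS): counter=5 r=(4,1,2) succ=(2,2,1) retry=(0,0,1)
step 12 (W1 CAS): counter=5 r=(4,1,2) succ=(2,2,1) retry=(1,0,1)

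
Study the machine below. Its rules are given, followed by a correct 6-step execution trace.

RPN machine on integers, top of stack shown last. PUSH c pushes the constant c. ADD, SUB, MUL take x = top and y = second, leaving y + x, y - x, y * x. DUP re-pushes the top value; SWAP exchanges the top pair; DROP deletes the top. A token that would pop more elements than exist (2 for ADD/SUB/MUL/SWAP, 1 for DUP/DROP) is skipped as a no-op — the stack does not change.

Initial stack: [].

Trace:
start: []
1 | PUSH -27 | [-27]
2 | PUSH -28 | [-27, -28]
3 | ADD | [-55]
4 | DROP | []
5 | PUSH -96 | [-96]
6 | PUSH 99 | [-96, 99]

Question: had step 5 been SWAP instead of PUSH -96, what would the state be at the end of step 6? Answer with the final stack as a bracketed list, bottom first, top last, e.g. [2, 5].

(re-executing from step 5 with the substitution; state before step 5: [])
5 | SWAP | []
6 | PUSH 99 | [99]

[99]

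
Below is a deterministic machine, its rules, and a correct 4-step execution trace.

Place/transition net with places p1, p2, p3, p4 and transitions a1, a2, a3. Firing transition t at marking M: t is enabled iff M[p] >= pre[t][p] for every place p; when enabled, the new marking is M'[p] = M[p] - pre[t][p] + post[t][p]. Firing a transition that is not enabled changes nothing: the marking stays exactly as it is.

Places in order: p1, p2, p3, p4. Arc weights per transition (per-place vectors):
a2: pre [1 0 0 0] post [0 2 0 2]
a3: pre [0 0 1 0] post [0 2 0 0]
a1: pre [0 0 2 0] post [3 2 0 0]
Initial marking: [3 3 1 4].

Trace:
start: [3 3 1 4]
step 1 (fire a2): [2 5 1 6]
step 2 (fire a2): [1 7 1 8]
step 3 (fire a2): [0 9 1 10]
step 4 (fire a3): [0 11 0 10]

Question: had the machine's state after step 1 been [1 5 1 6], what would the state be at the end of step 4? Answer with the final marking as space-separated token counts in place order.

0 9 0 8

state after step 1 := [1 5 1 6]
step 2 (fire a2): [0 7 1 8]
step 3 (fire a2): [0 7 1 8]
step 4 (fire a3): [0 9 0 8]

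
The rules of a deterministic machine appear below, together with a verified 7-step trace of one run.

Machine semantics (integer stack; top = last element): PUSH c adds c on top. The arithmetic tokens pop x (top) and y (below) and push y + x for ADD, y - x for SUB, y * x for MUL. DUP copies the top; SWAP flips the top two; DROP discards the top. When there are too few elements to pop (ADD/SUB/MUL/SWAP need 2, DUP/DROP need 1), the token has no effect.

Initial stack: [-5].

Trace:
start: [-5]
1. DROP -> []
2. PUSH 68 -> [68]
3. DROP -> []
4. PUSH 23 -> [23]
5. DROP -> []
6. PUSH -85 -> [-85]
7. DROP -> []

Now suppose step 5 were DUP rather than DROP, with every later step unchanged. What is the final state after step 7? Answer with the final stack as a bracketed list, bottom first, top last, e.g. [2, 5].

(re-executing from step 5 with the substitution; state before step 5: [23])
5. DUP -> [23, 23]
6. PUSH -85 -> [23, 23, -85]
7. DROP -> [23, 23]

[23, 23]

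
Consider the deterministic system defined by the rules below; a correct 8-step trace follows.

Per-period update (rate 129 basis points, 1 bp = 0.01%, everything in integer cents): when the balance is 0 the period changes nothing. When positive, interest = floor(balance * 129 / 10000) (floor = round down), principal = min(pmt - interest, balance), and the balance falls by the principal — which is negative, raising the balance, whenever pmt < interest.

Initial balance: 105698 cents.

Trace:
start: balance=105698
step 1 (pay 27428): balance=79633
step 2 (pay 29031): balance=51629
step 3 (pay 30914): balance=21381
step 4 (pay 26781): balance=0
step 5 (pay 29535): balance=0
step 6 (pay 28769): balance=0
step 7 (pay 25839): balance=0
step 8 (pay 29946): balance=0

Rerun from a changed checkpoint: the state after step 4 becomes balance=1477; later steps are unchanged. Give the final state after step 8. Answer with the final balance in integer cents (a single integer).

state after step 4 := balance=1477
step 5 (pay 29535): balance=0
step 6 (pay 28769): balance=0
step 7 (pay 25839): balance=0
step 8 (pay 29946): balance=0

0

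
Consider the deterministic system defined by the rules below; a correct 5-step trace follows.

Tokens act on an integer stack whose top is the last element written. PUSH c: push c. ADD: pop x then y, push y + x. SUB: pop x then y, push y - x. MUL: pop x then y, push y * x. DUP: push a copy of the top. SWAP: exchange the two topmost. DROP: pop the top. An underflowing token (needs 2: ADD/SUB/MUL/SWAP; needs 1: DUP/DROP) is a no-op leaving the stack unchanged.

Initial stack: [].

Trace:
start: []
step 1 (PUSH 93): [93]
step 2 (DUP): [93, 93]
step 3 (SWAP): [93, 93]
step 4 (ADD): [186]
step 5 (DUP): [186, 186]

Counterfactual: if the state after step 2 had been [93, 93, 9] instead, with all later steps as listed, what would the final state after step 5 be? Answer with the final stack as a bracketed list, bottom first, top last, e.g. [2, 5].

[93, 102, 102]

state after step 2 := [93, 93, 9]
step 3 (SWAP): [93, 9, 93]
step 4 (ADD): [93, 102]
step 5 (DUP): [93, 102, 102]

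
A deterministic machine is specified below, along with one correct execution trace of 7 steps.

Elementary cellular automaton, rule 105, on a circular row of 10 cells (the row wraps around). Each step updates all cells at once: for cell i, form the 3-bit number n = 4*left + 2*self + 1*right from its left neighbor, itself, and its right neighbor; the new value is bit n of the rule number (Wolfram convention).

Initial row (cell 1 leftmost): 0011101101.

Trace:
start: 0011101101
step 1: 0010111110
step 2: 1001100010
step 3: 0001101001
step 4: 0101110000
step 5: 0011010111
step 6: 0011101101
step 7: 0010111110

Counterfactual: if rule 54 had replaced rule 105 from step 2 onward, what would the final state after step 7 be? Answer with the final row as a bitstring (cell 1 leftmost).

1011111011

(re-executing steps 2..7 under rule 54; state before step 2: 0010111110)
step 2: 0111000001
step 3: 1000100011
step 4: 0101110100
step 5: 1110001110
step 6: 0001010001
step 7: 1011111011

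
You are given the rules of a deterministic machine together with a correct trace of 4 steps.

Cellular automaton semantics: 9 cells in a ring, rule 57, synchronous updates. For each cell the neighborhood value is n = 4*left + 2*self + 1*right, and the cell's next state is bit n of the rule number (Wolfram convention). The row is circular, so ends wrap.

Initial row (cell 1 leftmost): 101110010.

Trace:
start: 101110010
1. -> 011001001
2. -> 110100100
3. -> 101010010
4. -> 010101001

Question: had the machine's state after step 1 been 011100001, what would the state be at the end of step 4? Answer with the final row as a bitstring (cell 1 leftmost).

state after step 1 := 011100001
2. -> 110011100
3. -> 101010010
4. -> 010101001

010101001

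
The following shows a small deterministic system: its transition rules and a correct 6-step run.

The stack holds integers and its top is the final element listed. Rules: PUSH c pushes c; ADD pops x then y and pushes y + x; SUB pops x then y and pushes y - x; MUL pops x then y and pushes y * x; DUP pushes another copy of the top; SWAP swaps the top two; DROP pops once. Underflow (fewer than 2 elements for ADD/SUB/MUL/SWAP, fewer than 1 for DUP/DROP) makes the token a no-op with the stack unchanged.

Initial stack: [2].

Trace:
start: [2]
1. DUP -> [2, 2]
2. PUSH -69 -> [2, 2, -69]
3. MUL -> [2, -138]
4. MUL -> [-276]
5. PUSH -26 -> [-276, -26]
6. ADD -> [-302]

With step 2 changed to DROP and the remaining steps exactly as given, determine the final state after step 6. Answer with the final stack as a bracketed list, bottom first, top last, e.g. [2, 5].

[-24]

(re-executing from step 2 with the substitution; state before step 2: [2, 2])
2. DROP -> [2]
3. MUL -> [2]
4. MUL -> [2]
5. PUSH -26 -> [2, -26]
6. ADD -> [-24]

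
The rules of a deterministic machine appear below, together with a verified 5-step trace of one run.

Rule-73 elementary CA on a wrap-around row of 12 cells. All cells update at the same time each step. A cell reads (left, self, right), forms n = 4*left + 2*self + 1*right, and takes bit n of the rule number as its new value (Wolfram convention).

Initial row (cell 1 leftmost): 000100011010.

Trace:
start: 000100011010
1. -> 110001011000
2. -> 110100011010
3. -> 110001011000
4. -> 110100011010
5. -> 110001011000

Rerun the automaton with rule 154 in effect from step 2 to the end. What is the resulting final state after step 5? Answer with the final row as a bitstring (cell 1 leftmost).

(re-executing steps 2..5 under rule 154; state before step 2: 110001011000)
2. -> 101010010101
3. -> 000001100001
4. -> 100011010010
5. -> 010110001100

010110001100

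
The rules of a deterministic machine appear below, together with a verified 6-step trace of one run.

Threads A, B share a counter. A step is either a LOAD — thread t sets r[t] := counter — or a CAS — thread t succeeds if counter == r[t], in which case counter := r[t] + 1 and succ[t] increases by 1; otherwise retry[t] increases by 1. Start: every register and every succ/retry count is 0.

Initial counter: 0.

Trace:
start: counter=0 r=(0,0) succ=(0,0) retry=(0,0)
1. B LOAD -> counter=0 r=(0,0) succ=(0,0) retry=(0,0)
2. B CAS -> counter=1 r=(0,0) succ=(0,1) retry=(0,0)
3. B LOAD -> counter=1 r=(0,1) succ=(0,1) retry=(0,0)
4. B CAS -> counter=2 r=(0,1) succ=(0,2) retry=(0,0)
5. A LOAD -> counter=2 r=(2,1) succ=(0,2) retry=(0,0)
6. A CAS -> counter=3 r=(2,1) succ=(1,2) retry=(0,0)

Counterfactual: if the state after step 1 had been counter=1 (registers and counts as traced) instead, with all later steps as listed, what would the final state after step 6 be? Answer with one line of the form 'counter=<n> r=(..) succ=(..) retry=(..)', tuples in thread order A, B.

counter=3 r=(2,1) succ=(1,1) retry=(0,1)

state after step 1 := counter=1 r=(0,0) succ=(0,0) retry=(0,0)
2. B CAS -> counter=1 r=(0,0) succ=(0,0) retry=(0,1)
3. B LOAD -> counter=1 r=(0,1) succ=(0,0) retry=(0,1)
4. B CAS -> counter=2 r=(0,1) succ=(0,1) retry=(0,1)
5. A LOAD -> counter=2 r=(2,1) succ=(0,1) retry=(0,1)
6. A CAS -> counter=3 r=(2,1) succ=(1,1) retry=(0,1)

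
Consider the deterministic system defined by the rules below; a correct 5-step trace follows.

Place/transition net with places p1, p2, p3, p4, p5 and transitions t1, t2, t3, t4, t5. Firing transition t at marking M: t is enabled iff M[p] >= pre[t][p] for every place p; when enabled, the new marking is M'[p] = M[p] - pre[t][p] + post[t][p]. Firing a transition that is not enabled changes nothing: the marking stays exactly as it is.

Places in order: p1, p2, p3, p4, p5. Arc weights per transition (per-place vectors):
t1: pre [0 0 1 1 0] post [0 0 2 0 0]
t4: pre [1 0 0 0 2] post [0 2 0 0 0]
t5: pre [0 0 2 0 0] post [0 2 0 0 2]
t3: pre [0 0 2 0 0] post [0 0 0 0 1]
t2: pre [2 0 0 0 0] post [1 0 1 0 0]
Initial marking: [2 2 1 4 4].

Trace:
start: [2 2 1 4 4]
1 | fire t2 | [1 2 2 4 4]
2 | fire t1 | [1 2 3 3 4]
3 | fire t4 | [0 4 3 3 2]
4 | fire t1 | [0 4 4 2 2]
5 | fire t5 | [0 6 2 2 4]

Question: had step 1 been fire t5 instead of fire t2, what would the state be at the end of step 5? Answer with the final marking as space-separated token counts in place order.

1 6 1 2 4

(re-executing from step 1 with the substitution; state before step 1: [2 2 1 4 4])
1 | fire t5 | [2 2 1 4 4]
2 | fire t1 | [2 2 2 3 4]
3 | fire t4 | [1 4 2 3 2]
4 | fire t1 | [1 4 3 2 2]
5 | fire t5 | [1 6 1 2 4]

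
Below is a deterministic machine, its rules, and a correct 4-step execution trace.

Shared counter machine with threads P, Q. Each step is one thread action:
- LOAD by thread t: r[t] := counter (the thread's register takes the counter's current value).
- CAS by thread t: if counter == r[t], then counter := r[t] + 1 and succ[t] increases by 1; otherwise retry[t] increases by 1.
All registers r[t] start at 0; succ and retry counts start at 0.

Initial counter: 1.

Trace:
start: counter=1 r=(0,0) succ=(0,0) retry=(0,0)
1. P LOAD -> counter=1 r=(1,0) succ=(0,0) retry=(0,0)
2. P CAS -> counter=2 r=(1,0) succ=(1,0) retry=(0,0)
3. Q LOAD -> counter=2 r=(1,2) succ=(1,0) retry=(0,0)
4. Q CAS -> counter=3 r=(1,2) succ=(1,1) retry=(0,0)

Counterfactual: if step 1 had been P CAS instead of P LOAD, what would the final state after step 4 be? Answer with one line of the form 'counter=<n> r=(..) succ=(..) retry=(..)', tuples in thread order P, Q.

counter=2 r=(0,1) succ=(0,1) retry=(2,0)

(re-executing from step 1 with the substitution; state before step 1: counter=1 r=(0,0) succ=(0,0) retry=(0,0))
1. P CAS -> counter=1 r=(0,0) succ=(0,0) retry=(1,0)
2. P CAS -> counter=1 r=(0,0) succ=(0,0) retry=(2,0)
3. Q LOAD -> counter=1 r=(0,1) succ=(0,0) retry=(2,0)
4. Q CAS -> counter=2 r=(0,1) succ=(0,1) retry=(2,0)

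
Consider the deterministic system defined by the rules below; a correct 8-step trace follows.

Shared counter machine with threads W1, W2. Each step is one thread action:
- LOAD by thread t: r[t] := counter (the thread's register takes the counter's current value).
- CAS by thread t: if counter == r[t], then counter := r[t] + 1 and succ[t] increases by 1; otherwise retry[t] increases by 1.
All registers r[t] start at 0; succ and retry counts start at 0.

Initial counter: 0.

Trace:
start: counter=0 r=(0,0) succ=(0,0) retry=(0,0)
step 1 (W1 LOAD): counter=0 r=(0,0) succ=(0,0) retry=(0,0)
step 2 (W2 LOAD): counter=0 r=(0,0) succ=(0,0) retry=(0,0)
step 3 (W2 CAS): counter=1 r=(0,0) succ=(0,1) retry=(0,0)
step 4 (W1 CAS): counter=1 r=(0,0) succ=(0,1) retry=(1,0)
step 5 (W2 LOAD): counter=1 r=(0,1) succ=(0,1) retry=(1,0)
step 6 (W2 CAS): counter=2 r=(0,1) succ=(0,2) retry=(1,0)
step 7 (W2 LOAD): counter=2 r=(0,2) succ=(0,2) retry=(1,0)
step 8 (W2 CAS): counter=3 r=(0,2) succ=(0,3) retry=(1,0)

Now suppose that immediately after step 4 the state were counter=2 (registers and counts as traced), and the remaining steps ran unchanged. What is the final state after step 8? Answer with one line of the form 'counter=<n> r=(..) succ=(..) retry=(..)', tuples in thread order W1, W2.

state after step 4 := counter=2 r=(0,0) succ=(0,1) retry=(1,0)
step 5 (W2 LOAD): counter=2 r=(0,2) succ=(0,1) retry=(1,0)
step 6 (W2 CAS): counter=3 r=(0,2) succ=(0,2) retry=(1,0)
step 7 (W2 LOAD): counter=3 r=(0,3) succ=(0,2) retry=(1,0)
step 8 (W2 CAS): counter=4 r=(0,3) succ=(0,3) retry=(1,0)

counter=4 r=(0,3) succ=(0,3) retry=(1,0)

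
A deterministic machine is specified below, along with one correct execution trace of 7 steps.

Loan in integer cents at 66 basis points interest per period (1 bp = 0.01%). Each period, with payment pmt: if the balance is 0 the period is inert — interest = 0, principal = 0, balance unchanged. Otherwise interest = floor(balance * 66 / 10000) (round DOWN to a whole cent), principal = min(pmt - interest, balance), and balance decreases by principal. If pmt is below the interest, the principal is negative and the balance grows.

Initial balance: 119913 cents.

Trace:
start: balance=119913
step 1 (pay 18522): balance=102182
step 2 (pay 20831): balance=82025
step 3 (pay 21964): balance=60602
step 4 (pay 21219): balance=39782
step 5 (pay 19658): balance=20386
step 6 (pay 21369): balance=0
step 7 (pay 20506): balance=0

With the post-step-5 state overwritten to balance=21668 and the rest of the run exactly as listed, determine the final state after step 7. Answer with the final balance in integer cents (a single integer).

state after step 5 := balance=21668
step 6 (pay 21369): balance=442
step 7 (pay 20506): balance=0

0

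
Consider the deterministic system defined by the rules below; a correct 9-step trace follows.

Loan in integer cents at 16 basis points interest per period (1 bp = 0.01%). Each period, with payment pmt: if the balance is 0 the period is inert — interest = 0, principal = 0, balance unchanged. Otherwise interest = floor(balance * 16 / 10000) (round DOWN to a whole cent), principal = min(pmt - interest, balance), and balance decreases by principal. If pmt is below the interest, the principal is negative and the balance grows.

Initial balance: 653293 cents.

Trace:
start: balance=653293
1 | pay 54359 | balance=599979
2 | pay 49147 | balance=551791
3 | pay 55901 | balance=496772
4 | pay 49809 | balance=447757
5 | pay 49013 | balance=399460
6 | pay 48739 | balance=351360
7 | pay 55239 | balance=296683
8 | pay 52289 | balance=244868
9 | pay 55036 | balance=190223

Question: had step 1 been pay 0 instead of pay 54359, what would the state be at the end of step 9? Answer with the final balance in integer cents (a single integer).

245281

(re-executing from step 1 with the substitution; state before step 1: balance=653293)
1 | pay 0 | balance=654338
2 | pay 49147 | balance=606237
3 | pay 55901 | balance=551305
4 | pay 49809 | balance=502378
5 | pay 49013 | balance=454168
6 | pay 48739 | balance=406155
7 | pay 55239 | balance=351565
8 | pay 52289 | balance=299838
9 | pay 55036 | balance=245281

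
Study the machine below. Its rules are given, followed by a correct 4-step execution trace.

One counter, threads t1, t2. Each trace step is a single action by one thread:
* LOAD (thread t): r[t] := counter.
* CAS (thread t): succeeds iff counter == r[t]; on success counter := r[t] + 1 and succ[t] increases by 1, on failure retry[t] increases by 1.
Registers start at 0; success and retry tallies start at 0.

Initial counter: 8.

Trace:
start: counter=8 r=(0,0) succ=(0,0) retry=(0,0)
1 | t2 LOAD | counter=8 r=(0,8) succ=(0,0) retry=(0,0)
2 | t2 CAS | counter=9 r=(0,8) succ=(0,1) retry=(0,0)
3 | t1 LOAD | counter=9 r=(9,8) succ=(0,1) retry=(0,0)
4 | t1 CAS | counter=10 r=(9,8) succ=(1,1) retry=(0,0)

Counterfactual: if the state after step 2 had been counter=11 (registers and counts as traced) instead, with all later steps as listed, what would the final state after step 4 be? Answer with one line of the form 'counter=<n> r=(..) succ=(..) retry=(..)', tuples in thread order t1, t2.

counter=12 r=(11,8) succ=(1,1) retry=(0,0)

state after step 2 := counter=11 r=(0,8) succ=(0,1) retry=(0,0)
3 | t1 LOAD | counter=11 r=(11,8) succ=(0,1) retry=(0,0)
4 | t1 CAS | counter=12 r=(11,8) succ=(1,1) retry=(0,0)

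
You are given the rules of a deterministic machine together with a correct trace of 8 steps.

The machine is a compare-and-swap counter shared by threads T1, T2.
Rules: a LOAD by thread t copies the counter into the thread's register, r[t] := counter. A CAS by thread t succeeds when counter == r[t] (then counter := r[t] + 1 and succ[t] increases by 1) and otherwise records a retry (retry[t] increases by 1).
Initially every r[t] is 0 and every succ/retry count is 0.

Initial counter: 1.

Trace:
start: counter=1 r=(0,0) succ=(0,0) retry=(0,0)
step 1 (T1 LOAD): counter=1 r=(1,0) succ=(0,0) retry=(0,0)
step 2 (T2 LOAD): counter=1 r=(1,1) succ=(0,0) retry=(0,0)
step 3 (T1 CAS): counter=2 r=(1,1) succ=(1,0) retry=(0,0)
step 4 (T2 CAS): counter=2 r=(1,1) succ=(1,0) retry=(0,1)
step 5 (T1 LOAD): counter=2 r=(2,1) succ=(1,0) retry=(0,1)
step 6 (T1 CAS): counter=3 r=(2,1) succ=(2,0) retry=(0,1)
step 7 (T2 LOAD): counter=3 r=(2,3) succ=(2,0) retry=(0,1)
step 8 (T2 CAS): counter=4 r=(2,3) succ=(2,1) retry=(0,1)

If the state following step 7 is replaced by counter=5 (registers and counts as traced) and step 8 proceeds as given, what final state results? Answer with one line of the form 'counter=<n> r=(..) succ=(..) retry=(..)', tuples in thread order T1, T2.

state after step 7 := counter=5 r=(2,3) succ=(2,0) retry=(0,1)
step 8 (T2 CAS): counter=5 r=(2,3) succ=(2,0) retry=(0,2)

counter=5 r=(2,3) succ=(2,0) retry=(0,2)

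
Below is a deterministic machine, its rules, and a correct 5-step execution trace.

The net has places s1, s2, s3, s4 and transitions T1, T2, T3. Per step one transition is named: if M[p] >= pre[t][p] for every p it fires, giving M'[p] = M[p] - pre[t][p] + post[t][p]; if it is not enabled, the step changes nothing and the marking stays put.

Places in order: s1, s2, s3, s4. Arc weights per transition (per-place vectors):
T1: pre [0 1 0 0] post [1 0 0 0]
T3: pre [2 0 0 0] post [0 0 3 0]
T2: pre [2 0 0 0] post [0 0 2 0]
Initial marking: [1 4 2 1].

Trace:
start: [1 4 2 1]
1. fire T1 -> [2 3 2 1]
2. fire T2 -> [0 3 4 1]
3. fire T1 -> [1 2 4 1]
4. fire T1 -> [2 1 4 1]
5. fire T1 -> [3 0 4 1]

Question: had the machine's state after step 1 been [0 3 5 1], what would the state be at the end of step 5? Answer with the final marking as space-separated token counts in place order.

state after step 1 := [0 3 5 1]
2. fire T2 -> [0 3 5 1]
3. fire T1 -> [1 2 5 1]
4. fire T1 -> [2 1 5 1]
5. fire T1 -> [3 0 5 1]

3 0 5 1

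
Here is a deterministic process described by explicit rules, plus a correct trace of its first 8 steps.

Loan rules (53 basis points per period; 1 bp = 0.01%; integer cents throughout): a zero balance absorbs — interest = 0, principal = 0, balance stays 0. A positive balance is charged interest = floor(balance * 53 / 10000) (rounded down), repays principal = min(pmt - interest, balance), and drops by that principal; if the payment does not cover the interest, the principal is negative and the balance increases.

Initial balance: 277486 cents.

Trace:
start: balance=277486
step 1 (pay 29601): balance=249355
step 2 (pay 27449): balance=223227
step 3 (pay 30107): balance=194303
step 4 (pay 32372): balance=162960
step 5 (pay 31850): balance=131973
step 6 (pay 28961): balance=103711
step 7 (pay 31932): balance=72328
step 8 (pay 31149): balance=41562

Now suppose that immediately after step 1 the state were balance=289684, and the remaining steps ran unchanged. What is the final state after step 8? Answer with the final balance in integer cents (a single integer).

83410

state after step 1 := balance=289684
step 2 (pay 27449): balance=263770
step 3 (pay 30107): balance=235060
step 4 (pay 32372): balance=203933
step 5 (pay 31850): balance=173163
step 6 (pay 28961): balance=145119
step 7 (pay 31932): balance=113956
step 8 (pay 31149): balance=83410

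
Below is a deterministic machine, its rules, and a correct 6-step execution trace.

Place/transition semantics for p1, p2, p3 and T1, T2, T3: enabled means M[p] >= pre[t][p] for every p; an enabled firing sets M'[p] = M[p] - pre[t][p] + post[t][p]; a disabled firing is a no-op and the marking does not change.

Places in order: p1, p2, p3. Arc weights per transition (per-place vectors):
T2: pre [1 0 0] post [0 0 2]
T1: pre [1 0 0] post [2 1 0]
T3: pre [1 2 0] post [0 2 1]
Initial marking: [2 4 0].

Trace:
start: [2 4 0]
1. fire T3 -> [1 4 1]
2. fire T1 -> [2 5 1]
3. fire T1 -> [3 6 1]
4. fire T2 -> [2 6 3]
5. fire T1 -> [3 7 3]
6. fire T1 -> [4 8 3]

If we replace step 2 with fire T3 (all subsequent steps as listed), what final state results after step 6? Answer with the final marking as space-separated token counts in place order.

(re-executing from step 2 with the substitution; state before step 2: [1 4 1])
2. fire T3 -> [0 4 2]
3. fire T1 -> [0 4 2]
4. fire T2 -> [0 4 2]
5. fire T1 -> [0 4 2]
6. fire T1 -> [0 4 2]

0 4 2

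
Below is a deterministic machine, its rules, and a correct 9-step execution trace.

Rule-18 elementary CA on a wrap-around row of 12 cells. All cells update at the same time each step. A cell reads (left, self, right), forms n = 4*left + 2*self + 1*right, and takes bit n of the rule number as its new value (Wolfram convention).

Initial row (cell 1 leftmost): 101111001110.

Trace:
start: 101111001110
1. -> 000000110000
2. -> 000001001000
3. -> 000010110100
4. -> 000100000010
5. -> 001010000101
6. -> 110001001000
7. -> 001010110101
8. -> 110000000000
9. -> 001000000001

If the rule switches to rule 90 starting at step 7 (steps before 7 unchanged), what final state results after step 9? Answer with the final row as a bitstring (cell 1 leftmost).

(re-executing steps 7..9 under rule 90; state before step 7: 110001001000)
7. -> 111010110101
8. -> 001000110001
9. -> 110101111010

110101111010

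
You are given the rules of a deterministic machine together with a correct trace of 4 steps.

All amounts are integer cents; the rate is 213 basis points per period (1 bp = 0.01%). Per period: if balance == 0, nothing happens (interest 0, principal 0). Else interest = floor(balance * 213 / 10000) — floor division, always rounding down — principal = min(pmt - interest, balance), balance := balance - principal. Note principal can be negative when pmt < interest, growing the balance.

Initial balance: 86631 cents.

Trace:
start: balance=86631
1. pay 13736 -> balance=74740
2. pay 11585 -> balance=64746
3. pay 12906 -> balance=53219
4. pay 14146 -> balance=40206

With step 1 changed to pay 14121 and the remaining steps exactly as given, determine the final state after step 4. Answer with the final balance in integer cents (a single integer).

(re-executing from step 1 with the substitution; state before step 1: balance=86631)
1. pay 14121 -> balance=74355
2. pay 11585 -> balance=64353
3. pay 12906 -> balance=52817
4. pay 14146 -> balance=39796

39796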